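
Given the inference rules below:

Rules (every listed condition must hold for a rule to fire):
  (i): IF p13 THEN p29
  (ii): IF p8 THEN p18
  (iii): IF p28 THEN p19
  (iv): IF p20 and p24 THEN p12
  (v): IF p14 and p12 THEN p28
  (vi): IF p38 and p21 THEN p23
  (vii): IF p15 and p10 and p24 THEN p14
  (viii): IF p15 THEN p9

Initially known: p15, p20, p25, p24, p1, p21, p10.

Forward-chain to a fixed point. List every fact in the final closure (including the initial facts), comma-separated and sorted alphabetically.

p1, p10, p12, p14, p15, p19, p20, p21, p24, p25, p28, p9

Round 1 fires (iv), (vii), (viii), giving p12, p14, p9.
Round 2 fires (v), giving p28.
Round 3 fires (iii), giving p19.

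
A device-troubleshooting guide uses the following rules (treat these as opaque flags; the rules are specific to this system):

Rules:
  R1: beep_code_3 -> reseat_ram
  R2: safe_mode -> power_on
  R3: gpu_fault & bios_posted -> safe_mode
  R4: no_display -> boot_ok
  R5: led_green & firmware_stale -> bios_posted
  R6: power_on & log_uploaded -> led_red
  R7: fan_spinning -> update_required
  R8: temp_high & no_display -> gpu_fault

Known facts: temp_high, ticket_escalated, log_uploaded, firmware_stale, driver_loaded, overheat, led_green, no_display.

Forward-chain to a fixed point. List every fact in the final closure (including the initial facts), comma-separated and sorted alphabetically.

[1] R4 [no_display -> boot_ok]; R5 [led_green & firmware_stale -> bios_posted]; R8 [temp_high & no_display -> gpu_fault]. ⇒ new: boot_ok, bios_posted, gpu_fault.
[2] R3 [gpu_fault & bios_posted -> safe_mode]. ⇒ new: safe_mode.
[3] R2 [safe_mode -> power_on]. ⇒ new: power_on.
[4] R6 [power_on & log_uploaded -> led_red]. ⇒ new: led_red.

bios_posted, boot_ok, driver_loaded, firmware_stale, gpu_fault, led_green, led_red, log_uploaded, no_display, overheat, power_on, safe_mode, temp_high, ticket_escalated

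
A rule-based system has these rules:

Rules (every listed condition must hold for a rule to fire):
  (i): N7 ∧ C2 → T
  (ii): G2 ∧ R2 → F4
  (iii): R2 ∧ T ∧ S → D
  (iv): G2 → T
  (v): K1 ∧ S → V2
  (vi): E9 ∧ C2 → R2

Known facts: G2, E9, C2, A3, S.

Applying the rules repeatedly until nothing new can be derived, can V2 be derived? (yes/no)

[1] (iv) [G2 → T]; (vi) [E9 ∧ C2 → R2]. ⇒ new: T, R2.
[2] (ii) [G2 ∧ R2 → F4]; (iii) [R2 ∧ T ∧ S → D]. ⇒ new: F4, D.
Fixed point reached. V2 is concluded only by (v); (v) needs K1 (never derived).

no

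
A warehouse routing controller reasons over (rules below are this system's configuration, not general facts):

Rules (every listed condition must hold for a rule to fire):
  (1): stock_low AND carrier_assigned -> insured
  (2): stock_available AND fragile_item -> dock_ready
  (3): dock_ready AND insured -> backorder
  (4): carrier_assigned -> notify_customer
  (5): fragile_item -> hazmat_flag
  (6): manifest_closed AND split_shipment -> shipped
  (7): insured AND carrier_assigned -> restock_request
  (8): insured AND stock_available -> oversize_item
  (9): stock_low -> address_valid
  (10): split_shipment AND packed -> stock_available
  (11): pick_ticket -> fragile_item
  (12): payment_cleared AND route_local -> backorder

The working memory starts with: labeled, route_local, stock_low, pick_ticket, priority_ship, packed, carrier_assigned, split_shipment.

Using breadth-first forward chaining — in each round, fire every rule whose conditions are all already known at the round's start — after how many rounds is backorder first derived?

Round 1: (1) [stock_low AND carrier_assigned -> insured]; (4) [carrier_assigned -> notify_customer]; (9) [stock_low -> address_valid]; (10) [split_shipment AND packed -> stock_available]; (11) [pick_ticket -> fragile_item]. Adds insured, notify_customer, address_valid, stock_available, fragile_item.
Round 2: (2) [stock_available AND fragile_item -> dock_ready]; (5) [fragile_item -> hazmat_flag]; (7) [insured AND carrier_assigned -> restock_request]; (8) [insured AND stock_available -> oversize_item]. Adds dock_ready, hazmat_flag, restock_request, oversize_item.
Round 3: (3) [dock_ready AND insured -> backorder]. Adds backorder.
backorder first appears in round 3.

3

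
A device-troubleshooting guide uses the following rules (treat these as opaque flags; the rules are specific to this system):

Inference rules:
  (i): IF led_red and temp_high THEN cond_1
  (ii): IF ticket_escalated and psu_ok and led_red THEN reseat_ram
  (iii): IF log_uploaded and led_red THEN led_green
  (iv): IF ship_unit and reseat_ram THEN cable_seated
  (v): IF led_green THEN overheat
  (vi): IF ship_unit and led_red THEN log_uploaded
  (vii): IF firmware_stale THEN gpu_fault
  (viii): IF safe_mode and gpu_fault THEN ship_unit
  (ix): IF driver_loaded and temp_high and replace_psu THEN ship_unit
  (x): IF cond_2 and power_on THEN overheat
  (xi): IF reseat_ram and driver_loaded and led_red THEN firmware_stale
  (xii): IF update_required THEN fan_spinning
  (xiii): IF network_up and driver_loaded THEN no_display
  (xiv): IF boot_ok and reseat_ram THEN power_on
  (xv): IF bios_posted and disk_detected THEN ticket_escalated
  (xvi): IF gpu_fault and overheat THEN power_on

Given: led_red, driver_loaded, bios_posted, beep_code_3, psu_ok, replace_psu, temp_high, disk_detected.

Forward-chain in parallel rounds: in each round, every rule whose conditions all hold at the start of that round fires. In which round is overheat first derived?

4

Round 1: (i) [IF led_red and temp_high THEN cond_1]; (ix) [IF driver_loaded and temp_high and replace_psu THEN ship_unit]; (xv) [IF bios_posted and disk_detected THEN ticket_escalated]. Adds cond_1, ship_unit, ticket_escalated.
Round 2: (ii) [IF ticket_escalated and psu_ok and led_red THEN reseat_ram]; (vi) [IF ship_unit and led_red THEN log_uploaded]. Adds reseat_ram, log_uploaded.
Round 3: (iii) [IF log_uploaded and led_red THEN led_green]; (iv) [IF ship_unit and reseat_ram THEN cable_seated]; (xi) [IF reseat_ram and driver_loaded and led_red THEN firmware_stale]. Adds led_green, cable_seated, firmware_stale.
Round 4: (v) [IF led_green THEN overheat]; (vii) [IF firmware_stale THEN gpu_fault]. Adds overheat, gpu_fault.
overheat first appears in round 4.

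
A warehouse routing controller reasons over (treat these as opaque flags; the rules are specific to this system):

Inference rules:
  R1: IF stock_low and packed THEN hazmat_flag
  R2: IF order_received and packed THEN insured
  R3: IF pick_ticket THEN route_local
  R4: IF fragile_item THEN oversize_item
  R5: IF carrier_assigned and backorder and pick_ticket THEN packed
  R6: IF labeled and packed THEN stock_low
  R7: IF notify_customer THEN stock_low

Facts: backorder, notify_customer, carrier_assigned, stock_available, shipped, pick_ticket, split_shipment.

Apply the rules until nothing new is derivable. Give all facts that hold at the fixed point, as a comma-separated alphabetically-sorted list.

backorder, carrier_assigned, hazmat_flag, notify_customer, packed, pick_ticket, route_local, shipped, split_shipment, stock_available, stock_low

[1] R3 [IF pick_ticket THEN route_local]; R5 [IF carrier_assigned and backorder and pick_ticket THEN packed]; R7 [IF notify_customer THEN stock_low]. ⇒ new: route_local, packed, stock_low.
[2] R1 [IF stock_low and packed THEN hazmat_flag]. ⇒ new: hazmat_flag.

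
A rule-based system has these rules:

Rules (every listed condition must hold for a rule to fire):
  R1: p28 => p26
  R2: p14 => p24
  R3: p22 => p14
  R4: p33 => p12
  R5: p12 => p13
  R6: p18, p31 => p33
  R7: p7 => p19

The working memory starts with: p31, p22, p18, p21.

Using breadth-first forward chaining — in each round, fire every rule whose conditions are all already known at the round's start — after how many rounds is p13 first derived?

Round 1: R3 [p22 => p14]; R6 [p18, p31 => p33]. New: p14, p33.
Round 2: R2 [p14 => p24]; R4 [p33 => p12]. New: p24, p12.
Round 3: R5 [p12 => p13]. New: p13.
p13 first appears in round 3.

3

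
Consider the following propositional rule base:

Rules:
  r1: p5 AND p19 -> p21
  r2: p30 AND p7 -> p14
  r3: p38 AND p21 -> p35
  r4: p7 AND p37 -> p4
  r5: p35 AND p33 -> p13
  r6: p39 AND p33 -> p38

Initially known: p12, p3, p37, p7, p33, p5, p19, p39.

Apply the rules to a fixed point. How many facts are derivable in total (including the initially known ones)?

Round 1 fires r1, r4, r6, giving p21, p4, p38.
Round 2 fires r3, giving p35.
Round 3 fires r5, giving p13.
Closure: {p12, p13, p19, p21, p3, p33, p35, p37, p38, p39, p4, p5, p7} — 13 facts.

13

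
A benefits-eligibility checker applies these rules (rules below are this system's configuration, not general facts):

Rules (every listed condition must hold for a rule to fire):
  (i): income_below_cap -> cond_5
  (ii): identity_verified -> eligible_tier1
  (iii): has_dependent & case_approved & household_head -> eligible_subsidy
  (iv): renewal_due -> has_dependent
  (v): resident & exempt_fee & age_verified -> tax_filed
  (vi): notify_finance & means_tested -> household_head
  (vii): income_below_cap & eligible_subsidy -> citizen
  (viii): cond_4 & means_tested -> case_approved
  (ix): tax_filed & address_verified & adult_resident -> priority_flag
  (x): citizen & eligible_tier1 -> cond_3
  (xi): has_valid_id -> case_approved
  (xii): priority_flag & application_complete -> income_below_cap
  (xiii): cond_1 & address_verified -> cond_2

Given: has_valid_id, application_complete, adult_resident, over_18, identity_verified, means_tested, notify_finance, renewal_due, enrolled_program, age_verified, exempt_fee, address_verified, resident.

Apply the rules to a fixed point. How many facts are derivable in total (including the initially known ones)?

24

Round 1: (ii) [identity_verified -> eligible_tier1]; (iv) [renewal_due -> has_dependent]; (v) [resident & exempt_fee & age_verified -> tax_filed]; (vi) [notify_finance & means_tested -> household_head]; (xi) [has_valid_id -> case_approved]. New: eligible_tier1, has_dependent, tax_filed, household_head, case_approved.
Round 2: (iii) [has_dependent & case_approved & household_head -> eligible_subsidy]; (ix) [tax_filed & address_verified & adult_resident -> priority_flag]. New: eligible_subsidy, priority_flag.
Round 3: (xii) [priority_flag & application_complete -> income_below_cap]. New: income_below_cap.
Round 4: (i) [income_below_cap -> cond_5]; (vii) [income_below_cap & eligible_subsidy -> citizen]. New: cond_5, citizen.
Round 5: (x) [citizen & eligible_tier1 -> cond_3]. New: cond_3.
Closure: {address_verified, adult_resident, age_verified, application_complete, case_approved, citizen, cond_3, cond_5, eligible_subsidy, eligible_tier1, enrolled_program, exempt_fee, has_dependent, has_valid_id, household_head, identity_verified, income_below_cap, means_tested, notify_finance, over_18, priority_flag, renewal_due, resident, tax_filed} — 24 facts.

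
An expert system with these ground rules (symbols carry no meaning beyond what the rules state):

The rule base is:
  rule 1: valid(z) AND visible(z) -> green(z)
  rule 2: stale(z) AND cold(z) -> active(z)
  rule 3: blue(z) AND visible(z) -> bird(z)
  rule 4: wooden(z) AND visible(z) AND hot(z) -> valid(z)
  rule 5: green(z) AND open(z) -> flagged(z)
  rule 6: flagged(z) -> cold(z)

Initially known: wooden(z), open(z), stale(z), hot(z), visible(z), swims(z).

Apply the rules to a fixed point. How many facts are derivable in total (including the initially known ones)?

Round 1: rule 4 [wooden(z) AND visible(z) AND hot(z) -> valid(z)]. New: valid(z).
Round 2: rule 1 [valid(z) AND visible(z) -> green(z)]. New: green(z).
Round 3: rule 5 [green(z) AND open(z) -> flagged(z)]. New: flagged(z).
Round 4: rule 6 [flagged(z) -> cold(z)]. New: cold(z).
Round 5: rule 2 [stale(z) AND cold(z) -> active(z)]. New: active(z).
Closure: {active(z), cold(z), flagged(z), green(z), hot(z), open(z), stale(z), swims(z), valid(z), visible(z), wooden(z)} — 11 facts.

11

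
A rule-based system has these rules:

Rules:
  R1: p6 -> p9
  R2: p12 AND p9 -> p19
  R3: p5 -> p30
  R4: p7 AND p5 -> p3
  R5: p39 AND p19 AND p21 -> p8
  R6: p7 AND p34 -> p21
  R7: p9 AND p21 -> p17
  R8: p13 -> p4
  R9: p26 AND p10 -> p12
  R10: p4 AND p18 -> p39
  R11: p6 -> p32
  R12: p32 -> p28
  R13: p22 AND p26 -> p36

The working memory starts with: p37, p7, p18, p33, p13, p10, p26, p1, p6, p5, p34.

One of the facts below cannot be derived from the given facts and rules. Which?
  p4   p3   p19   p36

p36

Round 1 — R1, R3, R4, R6, R8, R9, R11, derive p9, p30, p3, p21, p4, p12, p32.
Round 2 — R2, R7, R10, R12, derive p19, p17, p39, p28.
Round 3 — R5, derive p8.
Derived: p4 (round 1), p3 (round 1), p19 (round 2). p36 never appears in any round.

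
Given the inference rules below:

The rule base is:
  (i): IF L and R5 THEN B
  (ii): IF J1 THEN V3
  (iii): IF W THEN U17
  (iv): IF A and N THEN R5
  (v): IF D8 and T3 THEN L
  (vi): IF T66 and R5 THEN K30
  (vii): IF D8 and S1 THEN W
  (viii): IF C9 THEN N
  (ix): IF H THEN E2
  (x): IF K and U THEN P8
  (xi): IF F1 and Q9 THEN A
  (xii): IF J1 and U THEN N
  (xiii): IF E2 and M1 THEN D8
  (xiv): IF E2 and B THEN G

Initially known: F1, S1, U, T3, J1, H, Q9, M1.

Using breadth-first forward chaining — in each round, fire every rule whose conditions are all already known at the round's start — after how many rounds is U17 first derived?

Round 1 — (ii), (ix), (xi), (xii), derive V3, E2, A, N.
Round 2 — (iv), (xiii), derive R5, D8.
Round 3 — (v), (vii), derive L, W.
Round 4 — (i), (iii), derive B, U17.
U17 first appears in round 4.

4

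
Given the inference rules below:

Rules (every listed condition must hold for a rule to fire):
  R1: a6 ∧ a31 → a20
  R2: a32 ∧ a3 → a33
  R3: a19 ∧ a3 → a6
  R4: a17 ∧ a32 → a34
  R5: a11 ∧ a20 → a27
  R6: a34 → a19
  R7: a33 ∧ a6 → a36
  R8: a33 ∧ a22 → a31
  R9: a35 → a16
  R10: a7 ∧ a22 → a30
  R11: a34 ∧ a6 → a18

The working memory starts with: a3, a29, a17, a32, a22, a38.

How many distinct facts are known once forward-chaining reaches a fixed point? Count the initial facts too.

Round 1: R2 [a32 ∧ a3 → a33]; R4 [a17 ∧ a32 → a34]. New: a33, a34.
Round 2: R6 [a34 → a19]; R8 [a33 ∧ a22 → a31]. New: a19, a31.
Round 3: R3 [a19 ∧ a3 → a6]. New: a6.
Round 4: R1 [a6 ∧ a31 → a20]; R7 [a33 ∧ a6 → a36]; R11 [a34 ∧ a6 → a18]. New: a20, a36, a18.
Closure: {a17, a18, a19, a20, a22, a29, a3, a31, a32, a33, a34, a36, a38, a6} — 14 facts.

14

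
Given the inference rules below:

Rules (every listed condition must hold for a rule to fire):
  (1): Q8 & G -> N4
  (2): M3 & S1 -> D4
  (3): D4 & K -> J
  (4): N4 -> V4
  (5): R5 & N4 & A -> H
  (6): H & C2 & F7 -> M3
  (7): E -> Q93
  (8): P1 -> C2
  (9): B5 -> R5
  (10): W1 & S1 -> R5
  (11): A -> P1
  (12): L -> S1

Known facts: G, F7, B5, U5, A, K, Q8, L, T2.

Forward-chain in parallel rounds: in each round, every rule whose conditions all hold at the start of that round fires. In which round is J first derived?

Round 1: (1) [Q8 & G -> N4]; (9) [B5 -> R5]; (11) [A -> P1]; (12) [L -> S1]. Adds N4, R5, P1, S1.
Round 2: (4) [N4 -> V4]; (5) [R5 & N4 & A -> H]; (8) [P1 -> C2]. Adds V4, H, C2.
Round 3: (6) [H & C2 & F7 -> M3]. Adds M3.
Round 4: (2) [M3 & S1 -> D4]. Adds D4.
Round 5: (3) [D4 & K -> J]. Adds J.
J first appears in round 5.

5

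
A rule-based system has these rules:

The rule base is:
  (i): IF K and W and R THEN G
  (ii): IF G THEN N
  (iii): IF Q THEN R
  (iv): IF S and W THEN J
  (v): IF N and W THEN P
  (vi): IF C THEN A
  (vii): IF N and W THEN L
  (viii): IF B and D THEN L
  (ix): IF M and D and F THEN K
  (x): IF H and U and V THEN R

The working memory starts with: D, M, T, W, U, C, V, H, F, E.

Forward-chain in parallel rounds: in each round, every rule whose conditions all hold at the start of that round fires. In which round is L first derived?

Round 1: (vi) [IF C THEN A]; (ix) [IF M and D and F THEN K]; (x) [IF H and U and V THEN R]. New: A, K, R.
Round 2: (i) [IF K and W and R THEN G]. New: G.
Round 3: (ii) [IF G THEN N]. New: N.
Round 4: (v) [IF N and W THEN P]; (vii) [IF N and W THEN L]. New: P, L.
L first appears in round 4.

4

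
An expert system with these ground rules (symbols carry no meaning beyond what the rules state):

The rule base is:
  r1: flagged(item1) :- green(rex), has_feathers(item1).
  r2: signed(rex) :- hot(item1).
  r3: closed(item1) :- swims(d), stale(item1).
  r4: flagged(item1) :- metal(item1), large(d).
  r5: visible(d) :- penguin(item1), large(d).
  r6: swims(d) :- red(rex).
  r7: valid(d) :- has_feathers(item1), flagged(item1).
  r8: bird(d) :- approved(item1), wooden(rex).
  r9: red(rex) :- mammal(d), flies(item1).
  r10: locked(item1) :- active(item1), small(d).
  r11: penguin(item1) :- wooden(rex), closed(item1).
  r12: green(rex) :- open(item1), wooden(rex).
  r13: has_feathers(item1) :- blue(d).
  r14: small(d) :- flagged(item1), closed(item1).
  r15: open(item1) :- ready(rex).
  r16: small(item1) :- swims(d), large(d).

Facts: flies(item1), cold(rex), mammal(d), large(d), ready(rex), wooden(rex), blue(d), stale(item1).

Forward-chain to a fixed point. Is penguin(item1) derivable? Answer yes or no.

Round 1 fires r9, r13, r15, giving red(rex), has_feathers(item1), open(item1).
Round 2 fires r6, r12, giving swims(d), green(rex).
Round 3 fires r1, r3, r16, giving flagged(item1), closed(item1), small(item1).
Round 4 fires r7, r11, r14, giving valid(d), penguin(item1), small(d).
Round 5 fires r5, giving visible(d).
penguin(item1) appears in round 4, so it is derivable.

yes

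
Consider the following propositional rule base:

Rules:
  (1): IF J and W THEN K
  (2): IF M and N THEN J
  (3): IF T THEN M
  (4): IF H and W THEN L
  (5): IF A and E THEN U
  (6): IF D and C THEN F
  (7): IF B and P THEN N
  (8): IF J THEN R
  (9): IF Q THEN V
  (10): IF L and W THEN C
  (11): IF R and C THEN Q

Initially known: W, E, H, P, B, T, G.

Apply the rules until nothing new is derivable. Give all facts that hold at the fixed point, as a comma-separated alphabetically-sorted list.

Round 1 fires (3), (4), (7), giving M, L, N.
Round 2 fires (2), (10), giving J, C.
Round 3 fires (1), (8), giving K, R.
Round 4 fires (11), giving Q.
Round 5 fires (9), giving V.

B, C, E, G, H, J, K, L, M, N, P, Q, R, T, V, W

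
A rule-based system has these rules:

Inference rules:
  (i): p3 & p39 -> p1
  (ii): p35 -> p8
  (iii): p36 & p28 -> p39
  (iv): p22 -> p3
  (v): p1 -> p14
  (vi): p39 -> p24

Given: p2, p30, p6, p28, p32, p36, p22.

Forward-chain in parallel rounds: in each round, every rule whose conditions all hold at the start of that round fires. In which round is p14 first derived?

[1] (iii) [p36 & p28 -> p39]; (iv) [p22 -> p3]. ⇒ new: p39, p3.
[2] (i) [p3 & p39 -> p1]; (vi) [p39 -> p24]. ⇒ new: p1, p24.
[3] (v) [p1 -> p14]. ⇒ new: p14.
p14 first appears in round 3.

3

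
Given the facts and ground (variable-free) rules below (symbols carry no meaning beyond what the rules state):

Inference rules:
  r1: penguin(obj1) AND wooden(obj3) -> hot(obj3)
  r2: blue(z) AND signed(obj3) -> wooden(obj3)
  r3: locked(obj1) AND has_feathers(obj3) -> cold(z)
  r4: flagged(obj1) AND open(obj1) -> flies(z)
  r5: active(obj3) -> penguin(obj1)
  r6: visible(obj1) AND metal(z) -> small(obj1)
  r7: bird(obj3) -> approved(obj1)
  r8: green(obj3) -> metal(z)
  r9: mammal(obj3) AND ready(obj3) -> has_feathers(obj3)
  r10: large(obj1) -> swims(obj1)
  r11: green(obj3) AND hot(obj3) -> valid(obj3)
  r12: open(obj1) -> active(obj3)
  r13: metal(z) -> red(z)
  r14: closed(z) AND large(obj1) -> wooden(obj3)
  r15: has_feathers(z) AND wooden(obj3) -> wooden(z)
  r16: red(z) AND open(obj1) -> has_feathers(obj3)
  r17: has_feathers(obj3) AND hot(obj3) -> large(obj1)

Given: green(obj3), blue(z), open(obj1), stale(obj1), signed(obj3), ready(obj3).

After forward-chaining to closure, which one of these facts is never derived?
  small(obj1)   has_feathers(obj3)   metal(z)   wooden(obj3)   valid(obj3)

Round 1: r2 [blue(z) AND signed(obj3) -> wooden(obj3)]; r8 [green(obj3) -> metal(z)]; r12 [open(obj1) -> active(obj3)]. Adds wooden(obj3), metal(z), active(obj3).
Round 2: r5 [active(obj3) -> penguin(obj1)]; r13 [metal(z) -> red(z)]. Adds penguin(obj1), red(z).
Round 3: r1 [penguin(obj1) AND wooden(obj3) -> hot(obj3)]; r16 [red(z) AND open(obj1) -> has_feathers(obj3)]. Adds hot(obj3), has_feathers(obj3).
Round 4: r11 [green(obj3) AND hot(obj3) -> valid(obj3)]; r17 [has_feathers(obj3) AND hot(obj3) -> large(obj1)]. Adds valid(obj3), large(obj1).
Round 5: r10 [large(obj1) -> swims(obj1)]. Adds swims(obj1).
Derived: metal(z) (round 1), wooden(obj3) (round 1), valid(obj3) (round 4), has_feathers(obj3) (round 3). small(obj1) never appears in any round.

small(obj1)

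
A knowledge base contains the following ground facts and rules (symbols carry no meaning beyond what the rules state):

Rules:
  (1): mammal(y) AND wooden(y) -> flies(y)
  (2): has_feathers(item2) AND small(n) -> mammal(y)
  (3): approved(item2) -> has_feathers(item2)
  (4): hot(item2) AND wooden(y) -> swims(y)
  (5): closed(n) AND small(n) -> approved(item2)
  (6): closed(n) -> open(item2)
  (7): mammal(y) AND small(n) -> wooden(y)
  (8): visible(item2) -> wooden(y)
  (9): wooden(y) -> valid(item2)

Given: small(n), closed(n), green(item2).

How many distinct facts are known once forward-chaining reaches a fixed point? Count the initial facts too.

Round 1 fires (5), (6), giving approved(item2), open(item2).
Round 2 fires (3), giving has_feathers(item2).
Round 3 fires (2), giving mammal(y).
Round 4 fires (7), giving wooden(y).
Round 5 fires (1), (9), giving flies(y), valid(item2).
Closure: {approved(item2), closed(n), flies(y), green(item2), has_feathers(item2), mammal(y), open(item2), small(n), valid(item2), wooden(y)} — 10 facts.

10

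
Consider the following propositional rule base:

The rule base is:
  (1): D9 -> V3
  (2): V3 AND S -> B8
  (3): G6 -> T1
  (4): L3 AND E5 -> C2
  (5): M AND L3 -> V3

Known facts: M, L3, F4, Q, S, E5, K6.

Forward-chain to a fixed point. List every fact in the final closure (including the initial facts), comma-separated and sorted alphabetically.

[1] (4) [L3 AND E5 -> C2]; (5) [M AND L3 -> V3]. ⇒ new: C2, V3.
[2] (2) [V3 AND S -> B8]. ⇒ new: B8.

B8, C2, E5, F4, K6, L3, M, Q, S, V3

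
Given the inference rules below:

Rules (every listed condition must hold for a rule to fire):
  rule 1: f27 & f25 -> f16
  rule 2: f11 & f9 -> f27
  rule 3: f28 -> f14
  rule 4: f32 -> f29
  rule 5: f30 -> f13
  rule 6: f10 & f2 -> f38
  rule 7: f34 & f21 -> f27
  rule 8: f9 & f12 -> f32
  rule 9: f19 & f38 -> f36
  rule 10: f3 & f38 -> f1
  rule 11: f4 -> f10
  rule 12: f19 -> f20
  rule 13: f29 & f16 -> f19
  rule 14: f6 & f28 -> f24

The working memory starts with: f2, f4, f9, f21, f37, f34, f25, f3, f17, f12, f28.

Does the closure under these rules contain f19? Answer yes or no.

[1] rule 3 [f28 -> f14]; rule 7 [f34 & f21 -> f27]; rule 8 [f9 & f12 -> f32]; rule 11 [f4 -> f10]. ⇒ new: f14, f27, f32, f10.
[2] rule 1 [f27 & f25 -> f16]; rule 4 [f32 -> f29]; rule 6 [f10 & f2 -> f38]. ⇒ new: f16, f29, f38.
[3] rule 10 [f3 & f38 -> f1]; rule 13 [f29 & f16 -> f19]. ⇒ new: f1, f19.
[4] rule 9 [f19 & f38 -> f36]; rule 12 [f19 -> f20]. ⇒ new: f36, f20.
f19 appears in round 3, so it is derivable.

yes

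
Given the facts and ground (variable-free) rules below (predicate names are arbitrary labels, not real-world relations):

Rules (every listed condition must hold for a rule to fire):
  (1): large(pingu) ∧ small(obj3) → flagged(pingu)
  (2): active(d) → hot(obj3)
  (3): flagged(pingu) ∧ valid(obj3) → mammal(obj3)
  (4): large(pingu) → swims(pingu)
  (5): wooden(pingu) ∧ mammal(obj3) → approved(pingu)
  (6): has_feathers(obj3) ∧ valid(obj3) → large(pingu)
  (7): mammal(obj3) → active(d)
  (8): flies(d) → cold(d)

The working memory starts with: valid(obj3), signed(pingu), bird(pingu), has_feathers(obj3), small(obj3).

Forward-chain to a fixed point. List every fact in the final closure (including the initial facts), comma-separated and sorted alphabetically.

[1] (6) [has_feathers(obj3) ∧ valid(obj3) → large(pingu)]. ⇒ new: large(pingu).
[2] (1) [large(pingu) ∧ small(obj3) → flagged(pingu)]; (4) [large(pingu) → swims(pingu)]. ⇒ new: flagged(pingu), swims(pingu).
[3] (3) [flagged(pingu) ∧ valid(obj3) → mammal(obj3)]. ⇒ new: mammal(obj3).
[4] (7) [mammal(obj3) → active(d)]. ⇒ new: active(d).
[5] (2) [active(d) → hot(obj3)]. ⇒ new: hot(obj3).

active(d), bird(pingu), flagged(pingu), has_feathers(obj3), hot(obj3), large(pingu), mammal(obj3), signed(pingu), small(obj3), swims(pingu), valid(obj3)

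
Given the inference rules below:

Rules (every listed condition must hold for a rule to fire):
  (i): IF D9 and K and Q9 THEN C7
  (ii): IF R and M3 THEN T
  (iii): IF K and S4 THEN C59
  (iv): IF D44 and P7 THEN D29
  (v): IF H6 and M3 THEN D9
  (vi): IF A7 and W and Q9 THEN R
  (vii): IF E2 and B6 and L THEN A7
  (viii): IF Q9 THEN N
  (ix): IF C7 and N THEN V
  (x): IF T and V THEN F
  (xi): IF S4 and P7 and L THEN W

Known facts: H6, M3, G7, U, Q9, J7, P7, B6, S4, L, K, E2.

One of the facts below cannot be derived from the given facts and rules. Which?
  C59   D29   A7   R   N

D29

Round 1: (iii) [IF K and S4 THEN C59]; (v) [IF H6 and M3 THEN D9]; (vii) [IF E2 and B6 and L THEN A7]; (viii) [IF Q9 THEN N]; (xi) [IF S4 and P7 and L THEN W]. New: C59, D9, A7, N, W.
Round 2: (i) [IF D9 and K and Q9 THEN C7]; (vi) [IF A7 and W and Q9 THEN R]. New: C7, R.
Round 3: (ii) [IF R and M3 THEN T]; (ix) [IF C7 and N THEN V]. New: T, V.
Round 4: (x) [IF T and V THEN F]. New: F.
Derived: R (round 2), A7 (round 1), N (round 1), C59 (round 1). D29 never appears in any round.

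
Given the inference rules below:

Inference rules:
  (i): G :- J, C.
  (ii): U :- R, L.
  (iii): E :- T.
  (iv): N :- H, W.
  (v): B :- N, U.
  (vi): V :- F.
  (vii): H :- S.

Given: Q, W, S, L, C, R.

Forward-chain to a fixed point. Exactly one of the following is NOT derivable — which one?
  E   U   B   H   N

E

Round 1: (ii) [U :- R, L.]; (vii) [H :- S.]. New: U, H.
Round 2: (iv) [N :- H, W.]. New: N.
Round 3: (v) [B :- N, U.]. New: B.
Derived: N (round 2), H (round 1), B (round 3), U (round 1). E never appears in any round.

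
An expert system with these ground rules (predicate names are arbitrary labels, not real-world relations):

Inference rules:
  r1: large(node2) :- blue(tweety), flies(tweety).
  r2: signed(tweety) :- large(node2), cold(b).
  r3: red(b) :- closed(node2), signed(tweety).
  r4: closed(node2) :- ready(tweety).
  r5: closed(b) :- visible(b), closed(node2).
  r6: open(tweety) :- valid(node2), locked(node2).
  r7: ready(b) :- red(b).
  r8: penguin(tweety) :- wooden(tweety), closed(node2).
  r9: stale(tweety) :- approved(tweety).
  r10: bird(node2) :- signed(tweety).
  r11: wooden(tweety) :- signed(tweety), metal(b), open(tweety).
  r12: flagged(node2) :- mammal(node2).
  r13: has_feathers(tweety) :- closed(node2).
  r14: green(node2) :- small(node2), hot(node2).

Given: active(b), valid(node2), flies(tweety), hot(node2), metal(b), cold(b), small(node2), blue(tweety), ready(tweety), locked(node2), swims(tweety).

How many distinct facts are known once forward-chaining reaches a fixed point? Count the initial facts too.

Round 1 fires r1, r4, r6, r14, giving large(node2), closed(node2), open(tweety), green(node2).
Round 2 fires r2, r13, giving signed(tweety), has_feathers(tweety).
Round 3 fires r3, r10, r11, giving red(b), bird(node2), wooden(tweety).
Round 4 fires r7, r8, giving ready(b), penguin(tweety).
Closure: {active(b), bird(node2), blue(tweety), closed(node2), cold(b), flies(tweety), green(node2), has_feathers(tweety), hot(node2), large(node2), locked(node2), metal(b), open(tweety), penguin(tweety), ready(b), ready(tweety), red(b), signed(tweety), small(node2), swims(tweety), valid(node2), wooden(tweety)} — 22 facts.

22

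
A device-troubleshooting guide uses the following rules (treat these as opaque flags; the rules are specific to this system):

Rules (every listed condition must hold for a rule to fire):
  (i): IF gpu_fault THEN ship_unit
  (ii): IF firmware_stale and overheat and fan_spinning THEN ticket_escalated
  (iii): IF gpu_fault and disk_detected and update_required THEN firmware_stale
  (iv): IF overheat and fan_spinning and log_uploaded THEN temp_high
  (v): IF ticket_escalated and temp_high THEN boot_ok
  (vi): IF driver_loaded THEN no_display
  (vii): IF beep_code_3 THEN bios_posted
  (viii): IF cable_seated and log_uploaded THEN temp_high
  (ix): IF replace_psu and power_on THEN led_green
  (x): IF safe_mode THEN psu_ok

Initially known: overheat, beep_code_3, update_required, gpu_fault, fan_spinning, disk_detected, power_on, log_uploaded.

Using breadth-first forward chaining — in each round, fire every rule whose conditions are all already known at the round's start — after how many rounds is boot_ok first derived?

3

Round 1 fires (i), (iii), (iv), (vii), giving ship_unit, firmware_stale, temp_high, bios_posted.
Round 2 fires (ii), giving ticket_escalated.
Round 3 fires (v), giving boot_ok.
boot_ok first appears in round 3.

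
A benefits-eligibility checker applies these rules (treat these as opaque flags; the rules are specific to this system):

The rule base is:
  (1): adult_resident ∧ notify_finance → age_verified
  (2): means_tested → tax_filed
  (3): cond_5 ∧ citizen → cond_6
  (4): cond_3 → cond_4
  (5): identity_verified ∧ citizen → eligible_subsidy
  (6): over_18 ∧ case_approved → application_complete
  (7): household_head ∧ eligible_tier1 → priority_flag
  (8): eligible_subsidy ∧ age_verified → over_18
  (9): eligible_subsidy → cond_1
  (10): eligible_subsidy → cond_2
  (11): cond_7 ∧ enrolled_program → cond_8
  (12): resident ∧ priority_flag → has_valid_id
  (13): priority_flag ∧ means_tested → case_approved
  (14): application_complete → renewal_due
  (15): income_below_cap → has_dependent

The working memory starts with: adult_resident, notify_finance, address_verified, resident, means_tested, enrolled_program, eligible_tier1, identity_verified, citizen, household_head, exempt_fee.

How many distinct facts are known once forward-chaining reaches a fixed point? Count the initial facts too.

Round 1 fires (1), (2), (5), (7), giving age_verified, tax_filed, eligible_subsidy, priority_flag.
Round 2 fires (8), (9), (10), (12), (13), giving over_18, cond_1, cond_2, has_valid_id, case_approved.
Round 3 fires (6), giving application_complete.
Round 4 fires (14), giving renewal_due.
Closure: {address_verified, adult_resident, age_verified, application_complete, case_approved, citizen, cond_1, cond_2, eligible_subsidy, eligible_tier1, enrolled_program, exempt_fee, has_valid_id, household_head, identity_verified, means_tested, notify_finance, over_18, priority_flag, renewal_due, resident, tax_filed} — 22 facts.

22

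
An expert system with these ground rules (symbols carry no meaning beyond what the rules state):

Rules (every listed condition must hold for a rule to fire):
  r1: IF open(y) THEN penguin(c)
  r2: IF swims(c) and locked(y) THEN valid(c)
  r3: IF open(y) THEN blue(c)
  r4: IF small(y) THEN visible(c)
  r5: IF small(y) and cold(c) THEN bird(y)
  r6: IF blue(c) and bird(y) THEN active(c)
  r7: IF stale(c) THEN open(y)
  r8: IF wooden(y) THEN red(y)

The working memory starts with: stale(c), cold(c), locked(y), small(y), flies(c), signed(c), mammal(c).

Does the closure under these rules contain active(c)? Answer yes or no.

yes

Round 1: r4 [IF small(y) THEN visible(c)]; r5 [IF small(y) and cold(c) THEN bird(y)]; r7 [IF stale(c) THEN open(y)]. Adds visible(c), bird(y), open(y).
Round 2: r1 [IF open(y) THEN penguin(c)]; r3 [IF open(y) THEN blue(c)]. Adds penguin(c), blue(c).
Round 3: r6 [IF blue(c) and bird(y) THEN active(c)]. Adds active(c).
active(c) appears in round 3, so it is derivable.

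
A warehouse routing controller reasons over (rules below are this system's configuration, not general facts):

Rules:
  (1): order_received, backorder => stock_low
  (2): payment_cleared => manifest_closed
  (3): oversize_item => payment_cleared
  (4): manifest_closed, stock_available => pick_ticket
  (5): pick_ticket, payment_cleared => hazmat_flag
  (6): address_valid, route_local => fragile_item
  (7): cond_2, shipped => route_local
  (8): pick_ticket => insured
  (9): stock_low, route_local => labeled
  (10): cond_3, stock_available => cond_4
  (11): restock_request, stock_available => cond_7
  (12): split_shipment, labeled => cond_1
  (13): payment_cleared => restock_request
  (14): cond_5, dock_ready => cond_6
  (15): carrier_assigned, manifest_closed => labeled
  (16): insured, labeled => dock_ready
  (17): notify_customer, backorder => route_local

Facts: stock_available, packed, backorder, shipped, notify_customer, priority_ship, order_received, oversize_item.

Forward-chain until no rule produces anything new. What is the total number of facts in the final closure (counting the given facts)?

[1] (1) [order_received, backorder => stock_low]; (3) [oversize_item => payment_cleared]; (17) [notify_customer, backorder => route_local]. ⇒ new: stock_low, payment_cleared, route_local.
[2] (2) [payment_cleared => manifest_closed]; (9) [stock_low, route_local => labeled]; (13) [payment_cleared => restock_request]. ⇒ new: manifest_closed, labeled, restock_request.
[3] (4) [manifest_closed, stock_available => pick_ticket]; (11) [restock_request, stock_available => cond_7]. ⇒ new: pick_ticket, cond_7.
[4] (5) [pick_ticket, payment_cleared => hazmat_flag]; (8) [pick_ticket => insured]. ⇒ new: hazmat_flag, insured.
[5] (16) [insured, labeled => dock_ready]. ⇒ new: dock_ready.
Closure: {backorder, cond_7, dock_ready, hazmat_flag, insured, labeled, manifest_closed, notify_customer, order_received, oversize_item, packed, payment_cleared, pick_ticket, priority_ship, restock_request, route_local, shipped, stock_available, stock_low} — 19 facts.

19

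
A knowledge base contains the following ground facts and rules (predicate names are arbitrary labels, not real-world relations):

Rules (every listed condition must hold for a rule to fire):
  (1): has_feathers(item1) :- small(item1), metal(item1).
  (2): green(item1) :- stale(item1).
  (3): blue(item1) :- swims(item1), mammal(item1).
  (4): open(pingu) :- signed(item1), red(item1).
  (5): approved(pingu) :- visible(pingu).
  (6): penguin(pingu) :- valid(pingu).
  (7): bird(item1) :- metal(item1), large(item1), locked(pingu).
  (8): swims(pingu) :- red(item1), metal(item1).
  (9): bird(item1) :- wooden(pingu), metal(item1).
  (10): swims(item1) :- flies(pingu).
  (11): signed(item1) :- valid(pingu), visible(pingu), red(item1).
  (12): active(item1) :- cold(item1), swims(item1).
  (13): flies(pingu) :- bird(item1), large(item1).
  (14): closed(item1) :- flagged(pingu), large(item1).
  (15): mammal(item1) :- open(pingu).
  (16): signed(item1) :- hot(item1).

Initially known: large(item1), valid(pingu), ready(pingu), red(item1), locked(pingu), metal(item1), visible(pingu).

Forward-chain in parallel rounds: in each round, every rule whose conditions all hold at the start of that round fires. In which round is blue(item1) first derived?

4

Round 1: (5) [approved(pingu) :- visible(pingu).]; (6) [penguin(pingu) :- valid(pingu).]; (7) [bird(item1) :- metal(item1), large(item1), locked(pingu).]; (8) [swims(pingu) :- red(item1), metal(item1).]; (11) [signed(item1) :- valid(pingu), visible(pingu), red(item1).]. Adds approved(pingu), penguin(pingu), bird(item1), swims(pingu), signed(item1).
Round 2: (4) [open(pingu) :- signed(item1), red(item1).]; (13) [flies(pingu) :- bird(item1), large(item1).]. Adds open(pingu), flies(pingu).
Round 3: (10) [swims(item1) :- flies(pingu).]; (15) [mammal(item1) :- open(pingu).]. Adds swims(item1), mammal(item1).
Round 4: (3) [blue(item1) :- swims(item1), mammal(item1).]. Adds blue(item1).
blue(item1) first appears in round 4.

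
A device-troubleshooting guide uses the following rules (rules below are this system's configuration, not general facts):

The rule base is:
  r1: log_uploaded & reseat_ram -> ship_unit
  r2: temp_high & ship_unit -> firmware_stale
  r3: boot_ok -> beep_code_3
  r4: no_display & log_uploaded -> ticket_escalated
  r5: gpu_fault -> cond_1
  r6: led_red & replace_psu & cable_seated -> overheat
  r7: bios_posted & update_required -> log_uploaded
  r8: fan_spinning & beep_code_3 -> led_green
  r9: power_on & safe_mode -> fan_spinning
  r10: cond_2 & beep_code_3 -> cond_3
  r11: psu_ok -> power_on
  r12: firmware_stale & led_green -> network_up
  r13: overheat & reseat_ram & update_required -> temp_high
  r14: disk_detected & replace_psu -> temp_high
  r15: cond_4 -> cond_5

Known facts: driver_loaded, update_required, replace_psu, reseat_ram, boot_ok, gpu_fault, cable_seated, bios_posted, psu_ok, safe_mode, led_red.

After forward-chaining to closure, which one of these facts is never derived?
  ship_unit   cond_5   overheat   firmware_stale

[1] r3 [boot_ok -> beep_code_3]; r5 [gpu_fault -> cond_1]; r6 [led_red & replace_psu & cable_seated -> overheat]; r7 [bios_posted & update_required -> log_uploaded]; r11 [psu_ok -> power_on]. ⇒ new: beep_code_3, cond_1, overheat, log_uploaded, power_on.
[2] r1 [log_uploaded & reseat_ram -> ship_unit]; r9 [power_on & safe_mode -> fan_spinning]; r13 [overheat & reseat_ram & update_required -> temp_high]. ⇒ new: ship_unit, fan_spinning, temp_high.
[3] r2 [temp_high & ship_unit -> firmware_stale]; r8 [fan_spinning & beep_code_3 -> led_green]. ⇒ new: firmware_stale, led_green.
[4] r12 [firmware_stale & led_green -> network_up]. ⇒ new: network_up.
Derived: overheat (round 1), firmware_stale (round 3), ship_unit (round 2). cond_5 never appears in any round.

cond_5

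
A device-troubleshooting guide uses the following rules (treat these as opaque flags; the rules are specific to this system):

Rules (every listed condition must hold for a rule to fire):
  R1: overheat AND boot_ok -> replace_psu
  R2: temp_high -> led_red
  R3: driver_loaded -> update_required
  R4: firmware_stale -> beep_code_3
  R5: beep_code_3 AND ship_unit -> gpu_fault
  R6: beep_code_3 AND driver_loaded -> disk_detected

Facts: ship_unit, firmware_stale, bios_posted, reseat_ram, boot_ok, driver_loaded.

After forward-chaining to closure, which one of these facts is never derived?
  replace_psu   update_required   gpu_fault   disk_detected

replace_psu

Round 1 fires R3, R4, giving update_required, beep_code_3.
Round 2 fires R5, R6, giving gpu_fault, disk_detected.
Derived: gpu_fault (round 2), update_required (round 1), disk_detected (round 2). replace_psu never appears in any round.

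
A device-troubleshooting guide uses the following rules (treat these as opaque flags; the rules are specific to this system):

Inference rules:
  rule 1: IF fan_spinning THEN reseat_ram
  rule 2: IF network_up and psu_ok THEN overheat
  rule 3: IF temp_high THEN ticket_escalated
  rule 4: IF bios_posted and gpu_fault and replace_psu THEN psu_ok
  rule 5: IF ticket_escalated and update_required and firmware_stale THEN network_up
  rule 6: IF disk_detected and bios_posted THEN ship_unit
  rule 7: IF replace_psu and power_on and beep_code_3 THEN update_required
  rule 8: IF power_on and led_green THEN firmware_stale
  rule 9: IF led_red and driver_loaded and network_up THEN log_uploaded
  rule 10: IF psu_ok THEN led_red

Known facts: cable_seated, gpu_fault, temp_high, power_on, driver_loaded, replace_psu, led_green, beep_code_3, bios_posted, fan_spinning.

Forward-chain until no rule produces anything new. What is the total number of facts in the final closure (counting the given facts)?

Round 1: rule 1 [IF fan_spinning THEN reseat_ram]; rule 3 [IF temp_high THEN ticket_escalated]; rule 4 [IF bios_posted and gpu_fault and replace_psu THEN psu_ok]; rule 7 [IF replace_psu and power_on and beep_code_3 THEN update_required]; rule 8 [IF power_on and led_green THEN firmware_stale]. New: reseat_ram, ticket_escalated, psu_ok, update_required, firmware_stale.
Round 2: rule 5 [IF ticket_escalated and update_required and firmware_stale THEN network_up]; rule 10 [IF psu_ok THEN led_red]. New: network_up, led_red.
Round 3: rule 2 [IF network_up and psu_ok THEN overheat]; rule 9 [IF led_red and driver_loaded and network_up THEN log_uploaded]. New: overheat, log_uploaded.
Closure: {beep_code_3, bios_posted, cable_seated, driver_loaded, fan_spinning, firmware_stale, gpu_fault, led_green, led_red, log_uploaded, network_up, overheat, power_on, psu_ok, replace_psu, reseat_ram, temp_high, ticket_escalated, update_required} — 19 facts.

19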